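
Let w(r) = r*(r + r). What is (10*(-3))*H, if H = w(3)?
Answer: -540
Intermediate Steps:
w(r) = 2*r**2 (w(r) = r*(2*r) = 2*r**2)
H = 18 (H = 2*3**2 = 2*9 = 18)
(10*(-3))*H = (10*(-3))*18 = -30*18 = -540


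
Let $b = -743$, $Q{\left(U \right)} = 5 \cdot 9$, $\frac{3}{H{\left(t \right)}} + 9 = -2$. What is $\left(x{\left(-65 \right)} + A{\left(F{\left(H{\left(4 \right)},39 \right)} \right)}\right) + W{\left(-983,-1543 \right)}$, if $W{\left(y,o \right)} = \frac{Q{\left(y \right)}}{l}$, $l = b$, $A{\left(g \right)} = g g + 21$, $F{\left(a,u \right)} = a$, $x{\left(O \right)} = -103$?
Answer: $- \frac{7370804}{89903} \approx -81.986$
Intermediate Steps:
$H{\left(t \right)} = - \frac{3}{11}$ ($H{\left(t \right)} = \frac{3}{-9 - 2} = \frac{3}{-11} = 3 \left(- \frac{1}{11}\right) = - \frac{3}{11}$)
$Q{\left(U \right)} = 45$
$A{\left(g \right)} = 21 + g^{2}$ ($A{\left(g \right)} = g^{2} + 21 = 21 + g^{2}$)
$l = -743$
$W{\left(y,o \right)} = - \frac{45}{743}$ ($W{\left(y,o \right)} = \frac{45}{-743} = 45 \left(- \frac{1}{743}\right) = - \frac{45}{743}$)
$\left(x{\left(-65 \right)} + A{\left(F{\left(H{\left(4 \right)},39 \right)} \right)}\right) + W{\left(-983,-1543 \right)} = \left(-103 + \left(21 + \left(- \frac{3}{11}\right)^{2}\right)\right) - \frac{45}{743} = \left(-103 + \left(21 + \frac{9}{121}\right)\right) - \frac{45}{743} = \left(-103 + \frac{2550}{121}\right) - \frac{45}{743} = - \frac{9913}{121} - \frac{45}{743} = - \frac{7370804}{89903}$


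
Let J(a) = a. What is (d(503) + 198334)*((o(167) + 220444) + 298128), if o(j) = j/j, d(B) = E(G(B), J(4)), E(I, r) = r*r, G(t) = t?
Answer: 102858954550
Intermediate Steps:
E(I, r) = r²
d(B) = 16 (d(B) = 4² = 16)
o(j) = 1
(d(503) + 198334)*((o(167) + 220444) + 298128) = (16 + 198334)*((1 + 220444) + 298128) = 198350*(220445 + 298128) = 198350*518573 = 102858954550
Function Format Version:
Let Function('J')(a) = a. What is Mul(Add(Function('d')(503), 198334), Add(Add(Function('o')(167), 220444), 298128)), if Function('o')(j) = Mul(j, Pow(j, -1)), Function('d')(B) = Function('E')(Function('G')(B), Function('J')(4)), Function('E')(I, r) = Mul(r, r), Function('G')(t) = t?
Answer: 102858954550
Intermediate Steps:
Function('E')(I, r) = Pow(r, 2)
Function('d')(B) = 16 (Function('d')(B) = Pow(4, 2) = 16)
Function('o')(j) = 1
Mul(Add(Function('d')(503), 198334), Add(Add(Function('o')(167), 220444), 298128)) = Mul(Add(16, 198334), Add(Add(1, 220444), 298128)) = Mul(198350, Add(220445, 298128)) = Mul(198350, 518573) = 102858954550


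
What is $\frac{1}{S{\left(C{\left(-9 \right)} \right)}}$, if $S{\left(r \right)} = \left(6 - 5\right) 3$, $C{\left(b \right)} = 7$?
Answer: $\frac{1}{3} \approx 0.33333$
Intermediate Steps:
$S{\left(r \right)} = 3$ ($S{\left(r \right)} = 1 \cdot 3 = 3$)
$\frac{1}{S{\left(C{\left(-9 \right)} \right)}} = \frac{1}{3}$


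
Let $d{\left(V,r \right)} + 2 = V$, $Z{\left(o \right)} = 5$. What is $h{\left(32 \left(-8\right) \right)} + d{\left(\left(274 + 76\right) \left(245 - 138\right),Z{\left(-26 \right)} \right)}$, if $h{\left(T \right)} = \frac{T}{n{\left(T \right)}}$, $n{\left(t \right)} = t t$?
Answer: $\frac{9586687}{256} \approx 37448.0$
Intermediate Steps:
$d{\left(V,r \right)} = -2 + V$
$n{\left(t \right)} = t^{2}$
$h{\left(T \right)} = \frac{1}{T}$ ($h{\left(T \right)} = \frac{T}{T^{2}} = \frac{1}{T}$)
$h{\left(32 \left(-8\right) \right)} + d{\left(\left(274 + 76\right) \left(245 - 138\right),Z{\left(-26 \right)} \right)} = \frac{1}{32 \left(-8\right)} - \left(2 - \left(274 + 76\right) \left(245 - 138\right)\right) = \frac{1}{-256} + \left(-2 + 350 \cdot 107\right) = - \frac{1}{256} + \left(-2 + 37450\right) = - \frac{1}{256} + 37448 = \frac{9586687}{256}$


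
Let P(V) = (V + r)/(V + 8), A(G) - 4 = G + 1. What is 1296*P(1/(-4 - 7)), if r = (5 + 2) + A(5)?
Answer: 80352/29 ≈ 2770.8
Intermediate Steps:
A(G) = 5 + G (A(G) = 4 + (G + 1) = 4 + (1 + G) = 5 + G)
r = 17 (r = (5 + 2) + (5 + 5) = 7 + 10 = 17)
P(V) = (17 + V)/(8 + V) (P(V) = (V + 17)/(V + 8) = (17 + V)/(8 + V))
1296*P(1/(-4 - 7)) = 1296*((17 + 1/(-4 - 7))/(8 + 1/(-4 - 7))) = 1296*((17 + 1/(-11))/(8 + 1/(-11))) = 1296*((17 - 1/11)/(8 - 1/11)) = 1296*((186/11)/(87/11)) = 1296*((11/87)*(186/11)) = 1296*(62/29) = 80352/29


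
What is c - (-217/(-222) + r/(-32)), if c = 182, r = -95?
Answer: 632447/3552 ≈ 178.05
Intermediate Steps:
c - (-217/(-222) + r/(-32)) = 182 - (-217/(-222) - 95/(-32)) = 182 - (-217*(-1/222) - 95*(-1/32)) = 182 - (217/222 + 95/32) = 182 - 1*14017/3552 = 182 - 14017/3552 = 632447/3552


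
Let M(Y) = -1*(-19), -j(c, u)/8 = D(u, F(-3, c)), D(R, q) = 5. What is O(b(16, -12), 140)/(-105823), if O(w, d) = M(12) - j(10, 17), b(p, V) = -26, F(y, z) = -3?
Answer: -59/105823 ≈ -0.00055753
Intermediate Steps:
j(c, u) = -40 (j(c, u) = -8*5 = -40)
M(Y) = 19
O(w, d) = 59 (O(w, d) = 19 - 1*(-40) = 19 + 40 = 59)
O(b(16, -12), 140)/(-105823) = 59/(-105823) = 59*(-1/105823) = -59/105823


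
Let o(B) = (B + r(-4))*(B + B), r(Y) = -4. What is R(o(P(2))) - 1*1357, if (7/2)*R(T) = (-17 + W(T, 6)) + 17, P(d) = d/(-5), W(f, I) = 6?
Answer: -9487/7 ≈ -1355.3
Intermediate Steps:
P(d) = -d/5 (P(d) = d*(-⅕) = -d/5)
o(B) = 2*B*(-4 + B) (o(B) = (B - 4)*(B + B) = (-4 + B)*(2*B) = 2*B*(-4 + B))
R(T) = 12/7 (R(T) = 2*((-17 + 6) + 17)/7 = 2*(-11 + 17)/7 = (2/7)*6 = 12/7)
R(o(P(2))) - 1*1357 = 12/7 - 1*1357 = 12/7 - 1357 = -9487/7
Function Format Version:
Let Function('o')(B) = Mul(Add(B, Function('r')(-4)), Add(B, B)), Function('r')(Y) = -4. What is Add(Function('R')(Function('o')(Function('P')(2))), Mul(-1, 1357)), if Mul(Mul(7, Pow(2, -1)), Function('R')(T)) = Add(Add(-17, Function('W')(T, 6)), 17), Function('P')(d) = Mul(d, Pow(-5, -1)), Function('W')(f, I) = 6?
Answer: Rational(-9487, 7) ≈ -1355.3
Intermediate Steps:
Function('P')(d) = Mul(Rational(-1, 5), d) (Function('P')(d) = Mul(d, Rational(-1, 5)) = Mul(Rational(-1, 5), d))
Function('o')(B) = Mul(2, B, Add(-4, B)) (Function('o')(B) = Mul(Add(B, -4), Add(B, B)) = Mul(Add(-4, B), Mul(2, B)) = Mul(2, B, Add(-4, B)))
Function('R')(T) = Rational(12, 7) (Function('R')(T) = Mul(Rational(2, 7), Add(Add(-17, 6), 17)) = Mul(Rational(2, 7), Add(-11, 17)) = Mul(Rational(2, 7), 6) = Rational(12, 7))
Add(Function('R')(Function('o')(Function('P')(2))), Mul(-1, 1357)) = Add(Rational(12, 7), Mul(-1, 1357)) = Add(Rational(12, 7), -1357) = Rational(-9487, 7)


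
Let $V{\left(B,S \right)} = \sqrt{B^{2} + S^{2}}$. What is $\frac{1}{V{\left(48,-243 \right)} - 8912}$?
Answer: $- \frac{8912}{79362391} - \frac{3 \sqrt{6817}}{79362391} \approx -0.00011542$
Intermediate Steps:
$\frac{1}{V{\left(48,-243 \right)} - 8912} = \frac{1}{\sqrt{48^{2} + \left(-243\right)^{2}} - 8912} = \frac{1}{\sqrt{2304 + 59049} - 8912} = \frac{1}{\sqrt{61353} - 8912} = \frac{1}{3 \sqrt{6817} - 8912} = \frac{1}{-8912 + 3 \sqrt{6817}}$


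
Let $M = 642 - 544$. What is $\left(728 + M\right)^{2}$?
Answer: $682276$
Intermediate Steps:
$M = 98$ ($M = 642 - 544 = 98$)
$\left(728 + M\right)^{2} = \left(728 + 98\right)^{2} = 826^{2} = 682276$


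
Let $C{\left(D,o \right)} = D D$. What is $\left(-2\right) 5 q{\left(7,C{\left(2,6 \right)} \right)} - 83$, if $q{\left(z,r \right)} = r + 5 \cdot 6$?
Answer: $-423$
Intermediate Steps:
$C{\left(D,o \right)} = D^{2}$
$q{\left(z,r \right)} = 30 + r$ ($q{\left(z,r \right)} = r + 30 = 30 + r$)
$\left(-2\right) 5 q{\left(7,C{\left(2,6 \right)} \right)} - 83 = \left(-2\right) 5 \left(30 + 2^{2}\right) - 83 = - 10 \left(30 + 4\right) - 83 = \left(-10\right) 34 - 83 = -340 - 83 = -423$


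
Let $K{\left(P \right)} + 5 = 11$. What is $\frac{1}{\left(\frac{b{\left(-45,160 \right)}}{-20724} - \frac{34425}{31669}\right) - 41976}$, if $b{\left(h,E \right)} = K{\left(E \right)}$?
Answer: $- \frac{904006}{37947538795} \approx -2.3823 \cdot 10^{-5}$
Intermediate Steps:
$K{\left(P \right)} = 6$ ($K{\left(P \right)} = -5 + 11 = 6$)
$b{\left(h,E \right)} = 6$
$\frac{1}{\left(\frac{b{\left(-45,160 \right)}}{-20724} - \frac{34425}{31669}\right) - 41976} = \frac{1}{\left(\frac{6}{-20724} - \frac{34425}{31669}\right) - 41976} = \frac{1}{\left(6 \left(- \frac{1}{20724}\right) - \frac{34425}{31669}\right) - 41976} = \frac{1}{\left(- \frac{1}{3454} - \frac{34425}{31669}\right) - 41976} = \frac{1}{- \frac{982939}{904006} - 41976} = \frac{1}{- \frac{37947538795}{904006}} = - \frac{904006}{37947538795}$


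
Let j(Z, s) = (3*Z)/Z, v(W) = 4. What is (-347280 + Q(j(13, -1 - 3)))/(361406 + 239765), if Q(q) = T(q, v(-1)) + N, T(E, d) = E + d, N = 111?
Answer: -347162/601171 ≈ -0.57748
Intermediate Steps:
j(Z, s) = 3
Q(q) = 115 + q (Q(q) = (q + 4) + 111 = (4 + q) + 111 = 115 + q)
(-347280 + Q(j(13, -1 - 3)))/(361406 + 239765) = (-347280 + (115 + 3))/(361406 + 239765) = (-347280 + 118)/601171 = -347162*1/601171 = -347162/601171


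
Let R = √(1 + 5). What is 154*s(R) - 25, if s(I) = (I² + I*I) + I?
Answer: 1823 + 154*√6 ≈ 2200.2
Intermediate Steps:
R = √6 ≈ 2.4495
s(I) = I + 2*I² (s(I) = (I² + I²) + I = 2*I² + I = I + 2*I²)
154*s(R) - 25 = 154*(√6*(1 + 2*√6)) - 25 = 154*√6*(1 + 2*√6) - 25 = -25 + 154*√6*(1 + 2*√6)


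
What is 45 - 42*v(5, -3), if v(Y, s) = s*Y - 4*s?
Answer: 171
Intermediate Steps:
v(Y, s) = -4*s + Y*s (v(Y, s) = Y*s - 4*s = -4*s + Y*s)
45 - 42*v(5, -3) = 45 - (-126)*(-4 + 5) = 45 - (-126) = 45 - 42*(-3) = 45 + 126 = 171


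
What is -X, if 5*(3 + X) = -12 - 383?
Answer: 82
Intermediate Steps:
X = -82 (X = -3 + (-12 - 383)/5 = -3 + (⅕)*(-395) = -3 - 79 = -82)
-X = -1*(-82) = 82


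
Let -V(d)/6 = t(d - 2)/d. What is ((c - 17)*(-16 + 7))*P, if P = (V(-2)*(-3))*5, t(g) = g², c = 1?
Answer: -103680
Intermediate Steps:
V(d) = -6*(-2 + d)²/d (V(d) = -6*(d - 2)²/d = -6*(-2 + d)²/d)
P = -720 (P = (-6*(-2 - 2)²/(-2)*(-3))*5 = (-6*(-½)*(-4)²*(-3))*5 = (-6*(-½)*16*(-3))*5 = (48*(-3))*5 = -144*5 = -720)
((c - 17)*(-16 + 7))*P = ((1 - 17)*(-16 + 7))*(-720) = -16*(-9)*(-720) = 144*(-720) = -103680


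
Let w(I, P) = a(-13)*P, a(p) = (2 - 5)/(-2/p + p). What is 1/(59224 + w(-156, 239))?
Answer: 167/9899729 ≈ 1.6869e-5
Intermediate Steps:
a(p) = -3/(p - 2/p)
w(I, P) = 39*P/167 (w(I, P) = (-3*(-13)/(-2 + (-13)**2))*P = (-3*(-13)/(-2 + 169))*P = (-3*(-13)/167)*P = (-3*(-13)*1/167)*P = 39*P/167)
1/(59224 + w(-156, 239)) = 1/(59224 + (39/167)*239) = 1/(59224 + 9321/167) = 1/(9899729/167) = 167/9899729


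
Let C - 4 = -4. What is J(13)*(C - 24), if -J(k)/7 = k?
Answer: 2184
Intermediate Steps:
C = 0 (C = 4 - 4 = 0)
J(k) = -7*k
J(13)*(C - 24) = (-7*13)*(0 - 24) = -91*(-24) = 2184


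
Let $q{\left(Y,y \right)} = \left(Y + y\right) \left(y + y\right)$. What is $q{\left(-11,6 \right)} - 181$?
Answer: $-241$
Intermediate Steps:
$q{\left(Y,y \right)} = 2 y \left(Y + y\right)$ ($q{\left(Y,y \right)} = \left(Y + y\right) 2 y = 2 y \left(Y + y\right)$)
$q{\left(-11,6 \right)} - 181 = 2 \cdot 6 \left(-11 + 6\right) - 181 = 2 \cdot 6 \left(-5\right) - 181 = -60 - 181 = -241$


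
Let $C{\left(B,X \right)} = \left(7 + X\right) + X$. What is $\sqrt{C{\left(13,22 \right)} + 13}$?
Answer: $8$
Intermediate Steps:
$C{\left(B,X \right)} = 7 + 2 X$
$\sqrt{C{\left(13,22 \right)} + 13} = \sqrt{\left(7 + 2 \cdot 22\right) + 13} = \sqrt{\left(7 + 44\right) + 13} = \sqrt{51 + 13} = \sqrt{64} = 8$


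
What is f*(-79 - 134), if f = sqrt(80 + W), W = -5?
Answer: -1065*sqrt(3) ≈ -1844.6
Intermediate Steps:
f = 5*sqrt(3) (f = sqrt(80 - 5) = sqrt(75) = 5*sqrt(3) ≈ 8.6602)
f*(-79 - 134) = (5*sqrt(3))*(-79 - 134) = (5*sqrt(3))*(-213) = -1065*sqrt(3)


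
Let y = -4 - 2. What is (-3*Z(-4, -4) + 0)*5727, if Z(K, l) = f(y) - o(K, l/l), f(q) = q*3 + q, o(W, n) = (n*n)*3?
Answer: 463887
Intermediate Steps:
y = -6
o(W, n) = 3*n**2 (o(W, n) = n**2*3 = 3*n**2)
f(q) = 4*q (f(q) = 3*q + q = 4*q)
Z(K, l) = -27 (Z(K, l) = 4*(-6) - 3*(l/l)**2 = -24 - 3*1**2 = -24 - 3 = -27)
(-3*Z(-4, -4) + 0)*5727 = (-3*(-27) + 0)*5727 = (81 + 0)*5727 = 81*5727 = 463887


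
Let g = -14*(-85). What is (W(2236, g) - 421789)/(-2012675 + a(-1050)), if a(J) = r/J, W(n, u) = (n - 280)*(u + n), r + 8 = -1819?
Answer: -313973350/100633663 ≈ -3.1200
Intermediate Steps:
r = -1827 (r = -8 - 1819 = -1827)
g = 1190
W(n, u) = (-280 + n)*(n + u)
a(J) = -1827/J
(W(2236, g) - 421789)/(-2012675 + a(-1050)) = ((2236² - 280*2236 - 280*1190 + 2236*1190) - 421789)/(-2012675 - 1827/(-1050)) = ((4999696 - 626080 - 333200 + 2660840) - 421789)/(-2012675 - 1827*(-1/1050)) = (6701256 - 421789)/(-2012675 + 87/50) = 6279467/(-100633663/50) = 6279467*(-50/100633663) = -313973350/100633663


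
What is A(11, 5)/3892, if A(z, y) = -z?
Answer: -11/3892 ≈ -0.0028263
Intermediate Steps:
A(11, 5)/3892 = (-1*11)/3892 = (1/3892)*(-11) = -11/3892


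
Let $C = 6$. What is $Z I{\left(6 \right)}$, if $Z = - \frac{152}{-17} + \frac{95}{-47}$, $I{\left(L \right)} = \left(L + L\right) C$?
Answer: $\frac{398088}{799} \approx 498.23$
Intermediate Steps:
$I{\left(L \right)} = 12 L$ ($I{\left(L \right)} = \left(L + L\right) 6 = 2 L 6 = 12 L$)
$Z = \frac{5529}{799}$ ($Z = \left(-152\right) \left(- \frac{1}{17}\right) + 95 \left(- \frac{1}{47}\right) = \frac{152}{17} - \frac{95}{47} = \frac{5529}{799} \approx 6.9199$)
$Z I{\left(6 \right)} = \frac{5529 \cdot 12 \cdot 6}{799} = \frac{5529}{799} \cdot 72 = \frac{398088}{799}$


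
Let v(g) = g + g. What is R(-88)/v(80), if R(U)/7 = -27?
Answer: -189/160 ≈ -1.1812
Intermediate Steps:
R(U) = -189 (R(U) = 7*(-27) = -189)
v(g) = 2*g
R(-88)/v(80) = -189/(2*80) = -189/160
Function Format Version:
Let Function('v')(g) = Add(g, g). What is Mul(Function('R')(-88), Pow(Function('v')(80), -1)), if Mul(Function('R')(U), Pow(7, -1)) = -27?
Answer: Rational(-189, 160) ≈ -1.1812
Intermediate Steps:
Function('R')(U) = -189 (Function('R')(U) = Mul(7, -27) = -189)
Function('v')(g) = Mul(2, g)
Mul(Function('R')(-88), Pow(Function('v')(80), -1)) = Mul(-189, Pow(Mul(2, 80), -1)) = Mul(-189, Pow(160, -1)) = Mul(-189, Rational(1, 160)) = Rational(-189, 160)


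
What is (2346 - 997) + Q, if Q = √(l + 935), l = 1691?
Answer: 1349 + √2626 ≈ 1400.2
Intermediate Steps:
Q = √2626 (Q = √(1691 + 935) = √2626 ≈ 51.245)
(2346 - 997) + Q = (2346 - 997) + √2626 = 1349 + √2626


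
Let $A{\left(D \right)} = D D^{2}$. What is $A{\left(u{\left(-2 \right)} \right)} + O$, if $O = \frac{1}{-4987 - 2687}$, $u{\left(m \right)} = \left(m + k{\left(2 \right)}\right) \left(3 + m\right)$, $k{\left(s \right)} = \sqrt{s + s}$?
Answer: $- \frac{1}{7674} \approx -0.00013031$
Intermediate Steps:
$k{\left(s \right)} = \sqrt{2} \sqrt{s}$ ($k{\left(s \right)} = \sqrt{2 s} = \sqrt{2} \sqrt{s}$)
$u{\left(m \right)} = \left(2 + m\right) \left(3 + m\right)$ ($u{\left(m \right)} = \left(m + \sqrt{2} \sqrt{2}\right) \left(3 + m\right) = \left(m + 2\right) \left(3 + m\right) = \left(2 + m\right) \left(3 + m\right)$)
$A{\left(D \right)} = D^{3}$
$O = - \frac{1}{7674}$ ($O = \frac{1}{-7674} = - \frac{1}{7674} \approx -0.00013031$)
$A{\left(u{\left(-2 \right)} \right)} + O = \left(6 + \left(-2\right)^{2} + 5 \left(-2\right)\right)^{3} - \frac{1}{7674} = \left(6 + 4 - 10\right)^{3} - \frac{1}{7674} = 0^{3} - \frac{1}{7674} = 0 - \frac{1}{7674} = - \frac{1}{7674}$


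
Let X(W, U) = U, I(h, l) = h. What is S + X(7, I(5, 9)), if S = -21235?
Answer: -21230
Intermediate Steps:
S + X(7, I(5, 9)) = -21235 + 5 = -21230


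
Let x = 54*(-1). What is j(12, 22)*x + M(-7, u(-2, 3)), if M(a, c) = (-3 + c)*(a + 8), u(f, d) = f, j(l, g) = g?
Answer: -1193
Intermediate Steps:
x = -54
M(a, c) = (-3 + c)*(8 + a)
j(12, 22)*x + M(-7, u(-2, 3)) = 22*(-54) + (-24 - 3*(-7) + 8*(-2) - 7*(-2)) = -1188 + (-24 + 21 - 16 + 14) = -1188 - 5 = -1193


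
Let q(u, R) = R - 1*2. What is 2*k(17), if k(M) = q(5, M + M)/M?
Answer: 64/17 ≈ 3.7647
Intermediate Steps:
q(u, R) = -2 + R (q(u, R) = R - 2 = -2 + R)
k(M) = (-2 + 2*M)/M (k(M) = (-2 + (M + M))/M = (-2 + 2*M)/M)
2*k(17) = 2*(2 - 2/17) = 2*(32/17) = 64/17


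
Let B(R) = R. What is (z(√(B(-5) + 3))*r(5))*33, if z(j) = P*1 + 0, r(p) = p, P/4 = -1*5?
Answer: -3300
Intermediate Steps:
P = -20 (P = 4*(-1*5) = 4*(-5) = -20)
z(j) = -20 (z(j) = -20*1 + 0 = -20 + 0 = -20)
(z(√(B(-5) + 3))*r(5))*33 = -20*5*33 = -100*33 = -3300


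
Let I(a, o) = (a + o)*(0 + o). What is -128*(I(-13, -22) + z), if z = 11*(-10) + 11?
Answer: -85888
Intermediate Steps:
I(a, o) = o*(a + o) (I(a, o) = (a + o)*o = o*(a + o))
z = -99 (z = -110 + 11 = -99)
-128*(I(-13, -22) + z) = -128*(-22*(-13 - 22) - 99) = -128*(-22*(-35) - 99) = -128*(770 - 99) = -128*671 = -85888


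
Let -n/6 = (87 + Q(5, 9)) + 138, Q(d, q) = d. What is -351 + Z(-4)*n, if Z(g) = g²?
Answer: -22431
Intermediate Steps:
n = -1380 (n = -6*((87 + 5) + 138) = -6*(92 + 138) = -6*230 = -1380)
-351 + Z(-4)*n = -351 + (-4)²*(-1380) = -351 + 16*(-1380) = -351 - 22080 = -22431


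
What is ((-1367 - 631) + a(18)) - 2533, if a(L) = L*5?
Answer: -4441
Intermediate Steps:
a(L) = 5*L
((-1367 - 631) + a(18)) - 2533 = ((-1367 - 631) + 5*18) - 2533 = (-1998 + 90) - 2533 = -1908 - 2533 = -4441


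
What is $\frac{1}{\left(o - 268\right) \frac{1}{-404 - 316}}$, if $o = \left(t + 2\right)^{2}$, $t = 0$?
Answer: $\frac{30}{11} \approx 2.7273$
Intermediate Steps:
$o = 4$ ($o = \left(0 + 2\right)^{2} = 2^{2} = 4$)
$\frac{1}{\left(o - 268\right) \frac{1}{-404 - 316}} = \frac{1}{\left(4 - 268\right) \frac{1}{-404 - 316}} = \frac{1}{\left(-264\right) \frac{1}{-720}} = \frac{1}{\left(-264\right) \left(- \frac{1}{720}\right)} = \frac{1}{\frac{11}{30}} = \frac{30}{11}$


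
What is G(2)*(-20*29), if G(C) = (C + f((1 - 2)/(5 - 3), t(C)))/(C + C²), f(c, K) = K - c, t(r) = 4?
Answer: -1885/3 ≈ -628.33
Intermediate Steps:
G(C) = (9/2 + C)/(C + C²) (G(C) = (C + (4 - (1 - 2)/(5 - 3)))/(C + C²) = (C + (4 - (-1)/2))/(C + C²) = (C + (4 - 1*(-½)))/(C + C²) = (C + (4 + ½))/(C + C²) = (C + 9/2)/(C + C²) = (9/2 + C)/(C + C²))
G(2)*(-20*29) = ((9/2 + 2)/(2*(1 + 2)))*(-20*29) = ((½)*(13/2)/3)*(-580) = ((½)*(⅓)*(13/2))*(-580) = (13/12)*(-580) = -1885/3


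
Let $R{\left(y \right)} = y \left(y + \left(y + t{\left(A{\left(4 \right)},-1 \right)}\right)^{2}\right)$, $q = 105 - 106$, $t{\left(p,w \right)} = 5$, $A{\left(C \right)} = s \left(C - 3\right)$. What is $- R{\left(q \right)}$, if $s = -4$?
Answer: $15$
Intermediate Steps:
$A{\left(C \right)} = 12 - 4 C$ ($A{\left(C \right)} = - 4 \left(C - 3\right) = - 4 \left(-3 + C\right) = 12 - 4 C$)
$q = -1$ ($q = 105 - 106 = -1$)
$R{\left(y \right)} = y \left(y + \left(5 + y\right)^{2}\right)$ ($R{\left(y \right)} = y \left(y + \left(y + 5\right)^{2}\right) = y \left(y + \left(5 + y\right)^{2}\right)$)
$- R{\left(q \right)} = - \left(-1\right) \left(-1 + \left(5 - 1\right)^{2}\right) = - \left(-1\right) \left(-1 + 4^{2}\right) = - \left(-1\right) \left(-1 + 16\right) = - \left(-1\right) 15 = \left(-1\right) \left(-15\right) = 15$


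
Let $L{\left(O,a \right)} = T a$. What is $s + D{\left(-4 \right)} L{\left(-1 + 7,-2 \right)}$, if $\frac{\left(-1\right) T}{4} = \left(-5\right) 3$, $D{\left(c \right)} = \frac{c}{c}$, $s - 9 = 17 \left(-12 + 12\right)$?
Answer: $-111$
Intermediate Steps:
$s = 9$ ($s = 9 + 17 \left(-12 + 12\right) = 9 + 17 \cdot 0 = 9 + 0 = 9$)
$D{\left(c \right)} = 1$
$T = 60$ ($T = - 4 \left(\left(-5\right) 3\right) = \left(-4\right) \left(-15\right) = 60$)
$L{\left(O,a \right)} = 60 a$
$s + D{\left(-4 \right)} L{\left(-1 + 7,-2 \right)} = 9 + 1 \cdot 60 \left(-2\right) = 9 + 1 \left(-120\right) = 9 - 120 = -111$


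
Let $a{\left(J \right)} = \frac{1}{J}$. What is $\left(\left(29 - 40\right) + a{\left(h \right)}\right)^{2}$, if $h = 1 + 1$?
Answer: $\frac{441}{4} \approx 110.25$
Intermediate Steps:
$h = 2$
$\left(\left(29 - 40\right) + a{\left(h \right)}\right)^{2} = \left(\left(29 - 40\right) + \frac{1}{2}\right)^{2} = \left(-11 + \frac{1}{2}\right)^{2} = \left(- \frac{21}{2}\right)^{2} = \frac{441}{4}$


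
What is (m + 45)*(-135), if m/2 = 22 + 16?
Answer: -16335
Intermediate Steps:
m = 76 (m = 2*(22 + 16) = 2*38 = 76)
(m + 45)*(-135) = (76 + 45)*(-135) = 121*(-135) = -16335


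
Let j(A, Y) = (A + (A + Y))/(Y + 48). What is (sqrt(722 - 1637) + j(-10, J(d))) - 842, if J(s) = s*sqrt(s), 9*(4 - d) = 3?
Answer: -3016805/3581 + 132*sqrt(33)/3581 + I*sqrt(915) ≈ -842.24 + 30.249*I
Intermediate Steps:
d = 11/3 (d = 4 - 1/9*3 = 4 - 1/3 = 11/3 ≈ 3.6667)
J(s) = s**(3/2)
j(A, Y) = (Y + 2*A)/(48 + Y)
(sqrt(722 - 1637) + j(-10, J(d))) - 842 = (sqrt(722 - 1637) + ((11/3)**(3/2) + 2*(-10))/(48 + (11/3)**(3/2))) - 842 = (sqrt(-915) + (11*sqrt(33)/9 - 20)/(48 + 11*sqrt(33)/9)) - 842 = (I*sqrt(915) + (-20 + 11*sqrt(33)/9)/(48 + 11*sqrt(33)/9)) - 842 = -842 + I*sqrt(915) + (-20 + 11*sqrt(33)/9)/(48 + 11*sqrt(33)/9)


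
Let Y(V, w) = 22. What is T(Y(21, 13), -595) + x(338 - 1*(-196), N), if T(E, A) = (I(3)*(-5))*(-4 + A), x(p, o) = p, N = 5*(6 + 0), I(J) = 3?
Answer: 9519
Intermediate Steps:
N = 30 (N = 5*6 = 30)
T(E, A) = 60 - 15*A (T(E, A) = (3*(-5))*(-4 + A) = -15*(-4 + A) = 60 - 15*A)
T(Y(21, 13), -595) + x(338 - 1*(-196), N) = (60 - 15*(-595)) + (338 - 1*(-196)) = (60 + 8925) + (338 + 196) = 8985 + 534 = 9519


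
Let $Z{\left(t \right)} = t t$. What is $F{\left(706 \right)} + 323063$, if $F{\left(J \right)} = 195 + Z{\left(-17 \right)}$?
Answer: $323547$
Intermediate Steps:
$Z{\left(t \right)} = t^{2}$
$F{\left(J \right)} = 484$ ($F{\left(J \right)} = 195 + \left(-17\right)^{2} = 195 + 289 = 484$)
$F{\left(706 \right)} + 323063 = 484 + 323063 = 323547$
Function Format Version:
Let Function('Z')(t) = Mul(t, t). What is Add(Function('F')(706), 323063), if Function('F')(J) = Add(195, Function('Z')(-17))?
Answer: 323547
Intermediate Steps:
Function('Z')(t) = Pow(t, 2)
Function('F')(J) = 484 (Function('F')(J) = Add(195, Pow(-17, 2)) = Add(195, 289) = 484)
Add(Function('F')(706), 323063) = Add(484, 323063) = 323547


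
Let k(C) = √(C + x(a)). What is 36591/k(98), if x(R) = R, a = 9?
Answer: 36591*√107/107 ≈ 3537.4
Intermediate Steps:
k(C) = √(9 + C) (k(C) = √(C + 9) = √(9 + C))
36591/k(98) = 36591/(√(9 + 98)) = 36591/(√107) = 36591*(√107/107) = 36591*√107/107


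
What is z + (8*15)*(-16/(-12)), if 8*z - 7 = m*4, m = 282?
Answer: 2415/8 ≈ 301.88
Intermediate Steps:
z = 1135/8 (z = 7/8 + (282*4)/8 = 7/8 + (⅛)*1128 = 7/8 + 141 = 1135/8 ≈ 141.88)
z + (8*15)*(-16/(-12)) = 1135/8 + (8*15)*(-16/(-12)) = 1135/8 + 120*(-16*(-1/12)) = 1135/8 + 120*(4/3) = 1135/8 + 160 = 2415/8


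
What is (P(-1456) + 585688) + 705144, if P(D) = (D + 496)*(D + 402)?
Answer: 2302672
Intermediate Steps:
P(D) = (402 + D)*(496 + D) (P(D) = (496 + D)*(402 + D) = (402 + D)*(496 + D))
(P(-1456) + 585688) + 705144 = ((199392 + (-1456)**2 + 898*(-1456)) + 585688) + 705144 = ((199392 + 2119936 - 1307488) + 585688) + 705144 = (1011840 + 585688) + 705144 = 1597528 + 705144 = 2302672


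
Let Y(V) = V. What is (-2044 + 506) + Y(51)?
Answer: -1487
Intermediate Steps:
(-2044 + 506) + Y(51) = (-2044 + 506) + 51 = -1538 + 51 = -1487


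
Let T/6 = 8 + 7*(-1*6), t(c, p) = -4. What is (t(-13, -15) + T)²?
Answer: 43264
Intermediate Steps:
T = -204 (T = 6*(8 + 7*(-1*6)) = 6*(8 + 7*(-6)) = 6*(8 - 42) = 6*(-34) = -204)
(t(-13, -15) + T)² = (-4 - 204)² = (-208)² = 43264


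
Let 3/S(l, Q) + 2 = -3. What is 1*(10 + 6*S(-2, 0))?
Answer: 32/5 ≈ 6.4000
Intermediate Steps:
S(l, Q) = -⅗ (S(l, Q) = 3/(-2 - 3) = 3/(-5) = 3*(-⅕) = -⅗)
1*(10 + 6*S(-2, 0)) = 1*(10 + 6*(-⅗)) = 1*(10 - 18/5) = 1*(32/5) = 32/5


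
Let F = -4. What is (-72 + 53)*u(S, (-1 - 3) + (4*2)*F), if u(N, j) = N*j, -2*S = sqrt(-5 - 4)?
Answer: -1026*I ≈ -1026.0*I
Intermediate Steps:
S = -3*I/2 (S = -sqrt(-5 - 4)/2 = -3*I/2 ≈ -1.5*I)
(-72 + 53)*u(S, (-1 - 3) + (4*2)*F) = (-72 + 53)*((-3*I/2)*((-1 - 3) + (4*2)*(-4))) = -19*(-3*I/2)*(-4 + 8*(-4)) = -19*(-3*I/2)*(-4 - 32) = -19*(-3*I/2)*(-36) = -1026*I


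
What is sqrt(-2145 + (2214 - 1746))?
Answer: I*sqrt(1677) ≈ 40.951*I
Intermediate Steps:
sqrt(-2145 + (2214 - 1746)) = sqrt(-2145 + 468) = sqrt(-1677) = I*sqrt(1677)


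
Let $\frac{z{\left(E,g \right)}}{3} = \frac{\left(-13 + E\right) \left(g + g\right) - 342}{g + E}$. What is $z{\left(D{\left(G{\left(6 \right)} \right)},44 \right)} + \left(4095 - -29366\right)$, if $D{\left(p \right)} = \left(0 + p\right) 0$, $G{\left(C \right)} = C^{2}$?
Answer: $\frac{733913}{22} \approx 33360.0$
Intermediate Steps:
$D{\left(p \right)} = 0$ ($D{\left(p \right)} = p 0 = 0$)
$z{\left(E,g \right)} = \frac{3 \left(-342 + 2 g \left(-13 + E\right)\right)}{E + g}$ ($z{\left(E,g \right)} = 3 \frac{\left(-13 + E\right) \left(g + g\right) - 342}{g + E} = 3 \frac{\left(-13 + E\right) 2 g - 342}{E + g} = 3 \frac{2 g \left(-13 + E\right) - 342}{E + g} = 3 \frac{-342 + 2 g \left(-13 + E\right)}{E + g} = \frac{3 \left(-342 + 2 g \left(-13 + E\right)\right)}{E + g}$)
$z{\left(D{\left(G{\left(6 \right)} \right)},44 \right)} + \left(4095 - -29366\right) = \frac{6 \left(-171 - 572 + 0 \cdot 44\right)}{0 + 44} + \left(4095 - -29366\right) = \frac{6 \left(-171 - 572 + 0\right)}{44} + \left(4095 + 29366\right) = 6 \cdot \frac{1}{44} \left(-743\right) + 33461 = - \frac{2229}{22} + 33461 = \frac{733913}{22}$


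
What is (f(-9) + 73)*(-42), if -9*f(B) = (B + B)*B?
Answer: -2310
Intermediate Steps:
f(B) = -2*B**2/9 (f(B) = -(B + B)*B/9 = -2*B*B/9 = -2*B**2/9)
(f(-9) + 73)*(-42) = (-2/9*(-9)**2 + 73)*(-42) = (-2/9*81 + 73)*(-42) = (-18 + 73)*(-42) = 55*(-42) = -2310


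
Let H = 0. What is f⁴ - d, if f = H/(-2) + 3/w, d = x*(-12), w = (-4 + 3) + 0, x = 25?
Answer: 381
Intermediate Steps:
w = -1 (w = -1 + 0 = -1)
d = -300 (d = 25*(-12) = -300)
f = -3 (f = 0/(-2) + 3/(-1) = 0*(-½) + 3*(-1) = 0 - 3 = -3)
f⁴ - d = (-3)⁴ - 1*(-300) = 81 + 300 = 381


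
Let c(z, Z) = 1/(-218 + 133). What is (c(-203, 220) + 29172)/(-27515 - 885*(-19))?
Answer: -2479619/909500 ≈ -2.7264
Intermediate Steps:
c(z, Z) = -1/85 (c(z, Z) = 1/(-85) = -1/85)
(c(-203, 220) + 29172)/(-27515 - 885*(-19)) = (-1/85 + 29172)/(-27515 - 885*(-19)) = 2479619/(85*(-27515 + 16815)) = (2479619/85)/(-10700) = (2479619/85)*(-1/10700) = -2479619/909500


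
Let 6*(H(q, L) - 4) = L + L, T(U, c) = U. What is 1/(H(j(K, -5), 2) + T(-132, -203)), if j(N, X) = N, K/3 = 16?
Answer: -3/382 ≈ -0.0078534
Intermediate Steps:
K = 48 (K = 3*16 = 48)
H(q, L) = 4 + L/3 (H(q, L) = 4 + (L + L)/6 = 4 + (2*L)/6 = 4 + L/3)
1/(H(j(K, -5), 2) + T(-132, -203)) = 1/((4 + (⅓)*2) - 132) = 1/((4 + ⅔) - 132) = 1/(14/3 - 132) = 1/(-382/3) = -3/382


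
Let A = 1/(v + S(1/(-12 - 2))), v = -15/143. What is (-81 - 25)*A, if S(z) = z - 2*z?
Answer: 212212/67 ≈ 3167.3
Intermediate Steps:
v = -15/143 (v = -15*1/143 = -15/143 ≈ -0.10490)
S(z) = -z
A = -2002/67 (A = 1/(-15/143 - 1/(-12 - 2)) = 1/(-15/143 - 1/(-14)) = 1/(-15/143 - 1*(-1/14)) = 1/(-15/143 + 1/14) = 1/(-67/2002) = -2002/67 ≈ -29.881)
(-81 - 25)*A = (-81 - 25)*(-2002/67) = -106*(-2002/67) = 212212/67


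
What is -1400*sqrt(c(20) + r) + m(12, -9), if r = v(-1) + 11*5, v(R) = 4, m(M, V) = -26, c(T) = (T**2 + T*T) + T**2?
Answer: -26 - 1400*sqrt(1259) ≈ -49701.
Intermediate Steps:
c(T) = 3*T**2 (c(T) = (T**2 + T**2) + T**2 = 2*T**2 + T**2 = 3*T**2)
r = 59 (r = 4 + 11*5 = 4 + 55 = 59)
-1400*sqrt(c(20) + r) + m(12, -9) = -1400*sqrt(3*20**2 + 59) - 26 = -1400*sqrt(3*400 + 59) - 26 = -1400*sqrt(1200 + 59) - 26 = -1400*sqrt(1259) - 26 = -26 - 1400*sqrt(1259)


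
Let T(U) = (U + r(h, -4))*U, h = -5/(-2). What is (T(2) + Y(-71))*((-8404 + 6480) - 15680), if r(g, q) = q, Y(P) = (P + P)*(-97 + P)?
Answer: -419890608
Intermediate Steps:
Y(P) = 2*P*(-97 + P) (Y(P) = (2*P)*(-97 + P) = 2*P*(-97 + P))
h = 5/2 (h = -5*(-½) = 5/2 ≈ 2.5000)
T(U) = U*(-4 + U) (T(U) = (U - 4)*U = (-4 + U)*U = U*(-4 + U))
(T(2) + Y(-71))*((-8404 + 6480) - 15680) = (2*(-4 + 2) + 2*(-71)*(-97 - 71))*((-8404 + 6480) - 15680) = (2*(-2) + 2*(-71)*(-168))*(-1924 - 15680) = (-4 + 23856)*(-17604) = 23852*(-17604) = -419890608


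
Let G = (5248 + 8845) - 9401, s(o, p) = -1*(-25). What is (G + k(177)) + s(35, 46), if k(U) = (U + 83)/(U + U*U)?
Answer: 74307031/15753 ≈ 4717.0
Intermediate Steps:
s(o, p) = 25
G = 4692 (G = 14093 - 9401 = 4692)
k(U) = (83 + U)/(U + U²)
(G + k(177)) + s(35, 46) = (4692 + (83 + 177)/(177*(1 + 177))) + 25 = (4692 + (1/177)*260/178) + 25 = (4692 + (1/177)*(1/178)*260) + 25 = (4692 + 130/15753) + 25 = 73913206/15753 + 25 = 74307031/15753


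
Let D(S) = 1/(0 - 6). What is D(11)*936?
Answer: -156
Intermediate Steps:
D(S) = -1/6 (D(S) = 1/(-6) = -1/6)
D(11)*936 = -1/6*936 = -156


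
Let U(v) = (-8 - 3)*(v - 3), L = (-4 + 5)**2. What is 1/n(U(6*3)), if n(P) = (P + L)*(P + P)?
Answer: 1/54120 ≈ 1.8477e-5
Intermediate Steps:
L = 1 (L = 1**2 = 1)
U(v) = 33 - 11*v (U(v) = -11*(-3 + v) = 33 - 11*v)
n(P) = 2*P*(1 + P) (n(P) = (P + 1)*(P + P) = (1 + P)*(2*P) = 2*P*(1 + P))
1/n(U(6*3)) = 1/(2*(33 - 66*3)*(1 + (33 - 66*3))) = 1/(2*(33 - 11*18)*(1 + (33 - 11*18))) = 1/(2*(33 - 198)*(1 + (33 - 198))) = 1/(2*(-165)*(1 - 165)) = 1/(2*(-165)*(-164)) = 1/54120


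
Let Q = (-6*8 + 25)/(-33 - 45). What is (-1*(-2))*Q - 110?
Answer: -4267/39 ≈ -109.41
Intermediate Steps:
Q = 23/78 (Q = (-48 + 25)/(-78) = -23*(-1/78) = 23/78 ≈ 0.29487)
(-1*(-2))*Q - 110 = -1*(-2)*(23/78) - 110 = 2*(23/78) - 110 = 23/39 - 110 = -4267/39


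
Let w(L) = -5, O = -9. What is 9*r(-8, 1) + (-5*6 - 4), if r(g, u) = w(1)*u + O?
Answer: -160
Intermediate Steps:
r(g, u) = -9 - 5*u (r(g, u) = -5*u - 9 = -9 - 5*u)
9*r(-8, 1) + (-5*6 - 4) = 9*(-9 - 5*1) + (-5*6 - 4) = 9*(-9 - 5) + (-30 - 4) = 9*(-14) - 34 = -126 - 34 = -160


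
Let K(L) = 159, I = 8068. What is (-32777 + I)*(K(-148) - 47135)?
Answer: 1160729984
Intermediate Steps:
(-32777 + I)*(K(-148) - 47135) = (-32777 + 8068)*(159 - 47135) = -24709*(-46976) = 1160729984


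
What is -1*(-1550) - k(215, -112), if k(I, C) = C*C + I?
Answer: -11209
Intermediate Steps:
k(I, C) = I + C² (k(I, C) = C² + I = I + C²)
-1*(-1550) - k(215, -112) = -1*(-1550) - (215 + (-112)²) = 1550 - (215 + 12544) = 1550 - 1*12759 = 1550 - 12759 = -11209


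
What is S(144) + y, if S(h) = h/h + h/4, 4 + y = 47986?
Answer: 48019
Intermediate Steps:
y = 47982 (y = -4 + 47986 = 47982)
S(h) = 1 + h/4 (S(h) = 1 + h*(¼) = 1 + h/4)
S(144) + y = (1 + (¼)*144) + 47982 = (1 + 36) + 47982 = 37 + 47982 = 48019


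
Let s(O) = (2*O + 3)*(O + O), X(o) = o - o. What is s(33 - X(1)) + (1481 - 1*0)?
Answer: 6035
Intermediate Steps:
X(o) = 0
s(O) = 2*O*(3 + 2*O) (s(O) = (3 + 2*O)*(2*O) = 2*O*(3 + 2*O))
s(33 - X(1)) + (1481 - 1*0) = 2*(33 - 1*0)*(3 + 2*(33 - 1*0)) + (1481 - 1*0) = 2*(33 + 0)*(3 + 2*(33 + 0)) + (1481 + 0) = 2*33*(3 + 2*33) + 1481 = 2*33*(3 + 66) + 1481 = 2*33*69 + 1481 = 4554 + 1481 = 6035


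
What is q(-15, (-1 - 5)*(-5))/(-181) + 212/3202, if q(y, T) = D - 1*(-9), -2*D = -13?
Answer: -11259/579562 ≈ -0.019427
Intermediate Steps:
D = 13/2 (D = -½*(-13) = 13/2 ≈ 6.5000)
q(y, T) = 31/2 (q(y, T) = 13/2 - 1*(-9) = 13/2 + 9 = 31/2)
q(-15, (-1 - 5)*(-5))/(-181) + 212/3202 = (31/2)/(-181) + 212/3202 = (31/2)*(-1/181) + 212*(1/3202) = -31/362 + 106/1601 = -11259/579562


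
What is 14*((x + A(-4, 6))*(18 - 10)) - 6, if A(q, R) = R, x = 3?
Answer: 1002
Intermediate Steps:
14*((x + A(-4, 6))*(18 - 10)) - 6 = 14*((3 + 6)*(18 - 10)) - 6 = 14*(9*8) - 6 = 14*72 - 6 = 1008 - 6 = 1002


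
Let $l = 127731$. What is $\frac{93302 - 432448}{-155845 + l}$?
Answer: $\frac{169573}{14057} \approx 12.063$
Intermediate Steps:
$\frac{93302 - 432448}{-155845 + l} = \frac{93302 - 432448}{-155845 + 127731} = - \frac{339146}{-28114} = \left(-339146\right) \left(- \frac{1}{28114}\right) = \frac{169573}{14057}$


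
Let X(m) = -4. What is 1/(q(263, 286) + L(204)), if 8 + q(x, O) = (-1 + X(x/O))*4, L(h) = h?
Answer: 1/176 ≈ 0.0056818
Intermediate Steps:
q(x, O) = -28 (q(x, O) = -8 + (-1 - 4)*4 = -8 - 5*4 = -8 - 20 = -28)
1/(q(263, 286) + L(204)) = 1/(-28 + 204) = 1/176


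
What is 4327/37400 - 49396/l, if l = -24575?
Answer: 78149857/36764200 ≈ 2.1257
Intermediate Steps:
4327/37400 - 49396/l = 4327/37400 - 49396/(-24575) = 4327*(1/37400) - 49396*(-1/24575) = 4327/37400 + 49396/24575 = 78149857/36764200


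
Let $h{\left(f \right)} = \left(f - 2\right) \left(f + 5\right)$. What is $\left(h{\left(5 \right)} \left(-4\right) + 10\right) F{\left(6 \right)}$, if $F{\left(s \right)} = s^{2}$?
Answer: $-3960$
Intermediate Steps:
$h{\left(f \right)} = \left(-2 + f\right) \left(5 + f\right)$
$\left(h{\left(5 \right)} \left(-4\right) + 10\right) F{\left(6 \right)} = \left(\left(-10 + 5^{2} + 3 \cdot 5\right) \left(-4\right) + 10\right) 6^{2} = \left(\left(-10 + 25 + 15\right) \left(-4\right) + 10\right) 36 = \left(30 \left(-4\right) + 10\right) 36 = \left(-120 + 10\right) 36 = \left(-110\right) 36 = -3960$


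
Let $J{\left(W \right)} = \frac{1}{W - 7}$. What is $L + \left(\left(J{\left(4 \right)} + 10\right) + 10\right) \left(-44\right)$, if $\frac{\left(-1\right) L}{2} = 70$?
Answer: $- \frac{3016}{3} \approx -1005.3$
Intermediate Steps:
$J{\left(W \right)} = \frac{1}{-7 + W}$
$L = -140$ ($L = \left(-2\right) 70 = -140$)
$L + \left(\left(J{\left(4 \right)} + 10\right) + 10\right) \left(-44\right) = -140 + \left(\left(\frac{1}{-7 + 4} + 10\right) + 10\right) \left(-44\right) = -140 + \left(\left(\frac{1}{-3} + 10\right) + 10\right) \left(-44\right) = -140 + \left(\left(- \frac{1}{3} + 10\right) + 10\right) \left(-44\right) = -140 + \left(\frac{29}{3} + 10\right) \left(-44\right) = -140 + \frac{59}{3} \left(-44\right) = -140 - \frac{2596}{3} = - \frac{3016}{3}$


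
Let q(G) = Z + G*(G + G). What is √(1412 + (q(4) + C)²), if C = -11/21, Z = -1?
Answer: 2*√258073/21 ≈ 48.382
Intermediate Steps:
q(G) = -1 + 2*G² (q(G) = -1 + G*(G + G) = -1 + G*(2*G) = -1 + 2*G²)
C = -11/21 (C = -11*1/21 = -11/21 ≈ -0.52381)
√(1412 + (q(4) + C)²) = √(1412 + ((-1 + 2*4²) - 11/21)²) = √(1412 + ((-1 + 2*16) - 11/21)²) = √(1412 + ((-1 + 32) - 11/21)²) = √(1412 + (31 - 11/21)²) = √(1412 + (640/21)²) = √(1412 + 409600/441) = √(1032292/441) = 2*√258073/21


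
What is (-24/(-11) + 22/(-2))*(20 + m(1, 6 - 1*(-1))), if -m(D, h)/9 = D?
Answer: -97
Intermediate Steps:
m(D, h) = -9*D
(-24/(-11) + 22/(-2))*(20 + m(1, 6 - 1*(-1))) = (-24/(-11) + 22/(-2))*(20 - 9*1) = (-24*(-1/11) + 22*(-½))*(20 - 9) = (24/11 - 11)*11 = -97/11*11 = -97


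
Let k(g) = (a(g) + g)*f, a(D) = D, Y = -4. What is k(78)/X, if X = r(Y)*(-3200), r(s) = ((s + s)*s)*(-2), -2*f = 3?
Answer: -117/102400 ≈ -0.0011426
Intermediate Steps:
f = -3/2 (f = -½*3 = -3/2 ≈ -1.5000)
r(s) = -4*s² (r(s) = ((2*s)*s)*(-2) = (2*s²)*(-2) = -4*s²)
k(g) = -3*g (k(g) = (g + g)*(-3/2) = (2*g)*(-3/2) = -3*g)
X = 204800 (X = -4*(-4)²*(-3200) = -4*16*(-3200) = -64*(-3200) = 204800)
k(78)/X = -3*78/204800 = -234*1/204800 = -117/102400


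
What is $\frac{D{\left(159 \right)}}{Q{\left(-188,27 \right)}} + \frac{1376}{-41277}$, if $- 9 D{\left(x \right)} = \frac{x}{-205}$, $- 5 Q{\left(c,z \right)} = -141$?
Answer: $- \frac{7225429}{238622337} \approx -0.03028$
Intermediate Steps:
$Q{\left(c,z \right)} = \frac{141}{5}$ ($Q{\left(c,z \right)} = \left(- \frac{1}{5}\right) \left(-141\right) = \frac{141}{5}$)
$D{\left(x \right)} = \frac{x}{1845}$ ($D{\left(x \right)} = - \frac{x \frac{1}{-205}}{9} = - \frac{x \left(- \frac{1}{205}\right)}{9} = - \frac{\left(- \frac{1}{205}\right) x}{9} = \frac{x}{1845}$)
$\frac{D{\left(159 \right)}}{Q{\left(-188,27 \right)}} + \frac{1376}{-41277} = \frac{\frac{1}{1845} \cdot 159}{\frac{141}{5}} + \frac{1376}{-41277} = \frac{53}{615} \cdot \frac{5}{141} + 1376 \left(- \frac{1}{41277}\right) = \frac{53}{17343} - \frac{1376}{41277} = - \frac{7225429}{238622337}$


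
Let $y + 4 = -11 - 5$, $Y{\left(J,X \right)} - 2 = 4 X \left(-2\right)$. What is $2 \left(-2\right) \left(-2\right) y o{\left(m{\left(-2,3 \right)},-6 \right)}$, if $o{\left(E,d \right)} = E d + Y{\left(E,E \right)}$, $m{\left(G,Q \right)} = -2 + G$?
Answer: $-9280$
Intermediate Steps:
$Y{\left(J,X \right)} = 2 - 8 X$ ($Y{\left(J,X \right)} = 2 + 4 X \left(-2\right) = 2 - 8 X$)
$o{\left(E,d \right)} = 2 - 8 E + E d$ ($o{\left(E,d \right)} = E d - \left(-2 + 8 E\right) = 2 - 8 E + E d$)
$y = -20$ ($y = -4 - 16 = -20$)
$2 \left(-2\right) \left(-2\right) y o{\left(m{\left(-2,3 \right)},-6 \right)} = 2 \left(-2\right) \left(-2\right) \left(-20\right) \left(2 - 8 \left(-2 - 2\right) + \left(-2 - 2\right) \left(-6\right)\right) = \left(-4\right) \left(-2\right) \left(-20\right) \left(2 - -32 - -24\right) = 8 \left(-20\right) \left(2 + 32 + 24\right) = \left(-160\right) 58 = -9280$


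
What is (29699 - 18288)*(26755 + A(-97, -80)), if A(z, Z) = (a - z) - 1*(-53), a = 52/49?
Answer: 15044228167/49 ≈ 3.0702e+8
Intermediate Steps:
a = 52/49 (a = 52*(1/49) = 52/49 ≈ 1.0612)
A(z, Z) = 2649/49 - z (A(z, Z) = (52/49 - z) - 1*(-53) = (52/49 - z) + 53 = 2649/49 - z)
(29699 - 18288)*(26755 + A(-97, -80)) = (29699 - 18288)*(26755 + (2649/49 - 1*(-97))) = 11411*(26755 + (2649/49 + 97)) = 11411*(26755 + 7402/49) = 11411*(1318397/49) = 15044228167/49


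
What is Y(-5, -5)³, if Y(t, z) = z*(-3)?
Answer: 3375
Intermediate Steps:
Y(t, z) = -3*z
Y(-5, -5)³ = (-3*(-5))³ = 15³ = 3375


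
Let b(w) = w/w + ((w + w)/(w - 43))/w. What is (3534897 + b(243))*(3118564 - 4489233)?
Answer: -484517512046869/100 ≈ -4.8452e+12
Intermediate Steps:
b(w) = 1 + 2/(-43 + w) (b(w) = 1 + ((2*w)/(-43 + w))/w = 1 + (2*w/(-43 + w))/w = 1 + 2/(-43 + w))
(3534897 + b(243))*(3118564 - 4489233) = (3534897 + (-41 + 243)/(-43 + 243))*(3118564 - 4489233) = (3534897 + 202/200)*(-1370669) = (3534897 + (1/200)*202)*(-1370669) = (3534897 + 101/100)*(-1370669) = (353489801/100)*(-1370669) = -484517512046869/100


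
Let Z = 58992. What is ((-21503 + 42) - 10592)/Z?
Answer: -32053/58992 ≈ -0.54334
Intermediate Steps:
((-21503 + 42) - 10592)/Z = ((-21503 + 42) - 10592)/58992 = (-21461 - 10592)*(1/58992) = -32053*1/58992 = -32053/58992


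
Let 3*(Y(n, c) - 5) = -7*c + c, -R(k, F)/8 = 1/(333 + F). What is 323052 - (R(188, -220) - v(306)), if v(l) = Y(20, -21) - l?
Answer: 36475617/113 ≈ 3.2279e+5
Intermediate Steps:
R(k, F) = -8/(333 + F)
Y(n, c) = 5 - 2*c (Y(n, c) = 5 + (-7*c + c)/3 = 5 + (-6*c)/3 = 5 - 2*c)
v(l) = 47 - l (v(l) = (5 - 2*(-21)) - l = (5 + 42) - l = 47 - l)
323052 - (R(188, -220) - v(306)) = 323052 - (-8/(333 - 220) - (47 - 1*306)) = 323052 - (-8/113 - (47 - 306)) = 323052 - (-8*1/113 - 1*(-259)) = 323052 - (-8/113 + 259) = 323052 - 1*29259/113 = 323052 - 29259/113 = 36475617/113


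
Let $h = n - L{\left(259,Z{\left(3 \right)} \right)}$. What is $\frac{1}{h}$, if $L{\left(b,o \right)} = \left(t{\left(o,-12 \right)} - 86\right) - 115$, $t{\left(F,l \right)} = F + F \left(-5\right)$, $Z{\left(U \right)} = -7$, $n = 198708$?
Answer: $\frac{1}{198881} \approx 5.0281 \cdot 10^{-6}$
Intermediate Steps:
$t{\left(F,l \right)} = - 4 F$ ($t{\left(F,l \right)} = F - 5 F = - 4 F$)
$L{\left(b,o \right)} = -201 - 4 o$ ($L{\left(b,o \right)} = \left(- 4 o - 86\right) - 115 = \left(-86 - 4 o\right) - 115 = -201 - 4 o$)
$h = 198881$ ($h = 198708 - \left(-201 - -28\right) = 198708 - \left(-201 + 28\right) = 198708 - -173 = 198708 + 173 = 198881$)
$\frac{1}{h} = \frac{1}{198881}$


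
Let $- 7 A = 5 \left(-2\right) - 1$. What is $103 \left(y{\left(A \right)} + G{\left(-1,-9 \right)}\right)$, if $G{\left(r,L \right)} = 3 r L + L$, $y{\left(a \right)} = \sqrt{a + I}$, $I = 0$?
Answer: $1854 + \frac{103 \sqrt{77}}{7} \approx 1983.1$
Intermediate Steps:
$A = \frac{11}{7}$ ($A = - \frac{5 \left(-2\right) - 1}{7} = - \frac{-10 - 1}{7} = \left(- \frac{1}{7}\right) \left(-11\right) = \frac{11}{7} \approx 1.5714$)
$y{\left(a \right)} = \sqrt{a}$ ($y{\left(a \right)} = \sqrt{a + 0} = \sqrt{a}$)
$G{\left(r,L \right)} = L + 3 L r$ ($G{\left(r,L \right)} = 3 L r + L = L + 3 L r$)
$103 \left(y{\left(A \right)} + G{\left(-1,-9 \right)}\right) = 103 \left(\sqrt{\frac{11}{7}} - 9 \left(1 + 3 \left(-1\right)\right)\right) = 103 \left(\frac{\sqrt{77}}{7} - 9 \left(1 - 3\right)\right) = 103 \left(\frac{\sqrt{77}}{7} - -18\right) = 103 \left(\frac{\sqrt{77}}{7} + 18\right) = 103 \left(18 + \frac{\sqrt{77}}{7}\right) = 1854 + \frac{103 \sqrt{77}}{7}$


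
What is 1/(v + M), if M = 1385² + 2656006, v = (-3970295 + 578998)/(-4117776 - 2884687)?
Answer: 538651/2463914363250 ≈ 2.1862e-7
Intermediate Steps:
v = 260869/538651 (v = -3391297/(-7002463) = -3391297*(-1/7002463) = 260869/538651 ≈ 0.48430)
M = 4574231 (M = 1918225 + 2656006 = 4574231)
1/(v + M) = 1/(260869/538651 + 4574231) = 1/(2463914363250/538651) = 538651/2463914363250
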